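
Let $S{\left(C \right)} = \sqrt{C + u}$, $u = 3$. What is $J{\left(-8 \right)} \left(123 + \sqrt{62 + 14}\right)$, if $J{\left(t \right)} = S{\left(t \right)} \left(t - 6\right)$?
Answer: $i \sqrt{5} \left(-1722 - 28 \sqrt{19}\right) \approx - 4123.4 i$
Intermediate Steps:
$S{\left(C \right)} = \sqrt{3 + C}$ ($S{\left(C \right)} = \sqrt{C + 3} = \sqrt{3 + C}$)
$J{\left(t \right)} = \sqrt{3 + t} \left(-6 + t\right)$ ($J{\left(t \right)} = \sqrt{3 + t} \left(t - 6\right) = \sqrt{3 + t} \left(-6 + t\right)$)
$J{\left(-8 \right)} \left(123 + \sqrt{62 + 14}\right) = \sqrt{3 - 8} \left(-6 - 8\right) \left(123 + \sqrt{62 + 14}\right) = \sqrt{-5} \left(-14\right) \left(123 + \sqrt{76}\right) = i \sqrt{5} \left(-14\right) \left(123 + 2 \sqrt{19}\right) = - 14 i \sqrt{5} \left(123 + 2 \sqrt{19}\right)$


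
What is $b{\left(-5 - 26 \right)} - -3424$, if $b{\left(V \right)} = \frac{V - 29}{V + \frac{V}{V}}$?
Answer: $3426$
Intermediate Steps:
$b{\left(V \right)} = \frac{-29 + V}{1 + V}$ ($b{\left(V \right)} = \frac{-29 + V}{V + 1} = \frac{-29 + V}{1 + V}$)
$b{\left(-5 - 26 \right)} - -3424 = \frac{-29 - 31}{1 - 31} - -3424 = \frac{-29 - 31}{1 - 31} + 3424 = \frac{1}{-30} \left(-60\right) + 3424 = \left(- \frac{1}{30}\right) \left(-60\right) + 3424 = 2 + 3424 = 3426$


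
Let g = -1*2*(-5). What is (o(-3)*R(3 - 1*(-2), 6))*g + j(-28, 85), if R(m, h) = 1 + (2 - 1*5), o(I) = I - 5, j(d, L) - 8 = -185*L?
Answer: -15557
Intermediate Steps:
j(d, L) = 8 - 185*L
g = 10 (g = -2*(-5) = 10)
o(I) = -5 + I
R(m, h) = -2 (R(m, h) = 1 + (2 - 5) = 1 - 3 = -2)
(o(-3)*R(3 - 1*(-2), 6))*g + j(-28, 85) = ((-5 - 3)*(-2))*10 + (8 - 185*85) = -8*(-2)*10 + (8 - 15725) = 16*10 - 15717 = 160 - 15717 = -15557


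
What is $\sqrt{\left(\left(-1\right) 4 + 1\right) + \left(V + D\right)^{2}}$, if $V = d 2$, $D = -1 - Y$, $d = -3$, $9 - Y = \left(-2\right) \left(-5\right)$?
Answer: $\sqrt{33} \approx 5.7446$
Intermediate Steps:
$Y = -1$ ($Y = 9 - \left(-2\right) \left(-5\right) = 9 - 10 = -1$)
$D = 0$ ($D = -1 - -1 = -1 + 1 = 0$)
$V = -6$ ($V = \left(-3\right) 2 = -6$)
$\sqrt{\left(\left(-1\right) 4 + 1\right) + \left(V + D\right)^{2}} = \sqrt{\left(\left(-1\right) 4 + 1\right) + \left(-6 + 0\right)^{2}} = \sqrt{\left(-4 + 1\right) + \left(-6\right)^{2}} = \sqrt{-3 + 36} = \sqrt{33}$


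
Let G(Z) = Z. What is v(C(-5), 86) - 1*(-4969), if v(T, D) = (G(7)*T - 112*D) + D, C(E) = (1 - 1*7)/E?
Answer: -22843/5 ≈ -4568.6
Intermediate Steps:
C(E) = -6/E (C(E) = (1 - 7)/E = -6/E)
v(T, D) = -111*D + 7*T (v(T, D) = (7*T - 112*D) + D = (-112*D + 7*T) + D = -111*D + 7*T)
v(C(-5), 86) - 1*(-4969) = (-111*86 + 7*(-6/(-5))) - 1*(-4969) = (-9546 + 7*(-6*(-⅕))) + 4969 = (-9546 + 7*(6/5)) + 4969 = (-9546 + 42/5) + 4969 = -47688/5 + 4969 = -22843/5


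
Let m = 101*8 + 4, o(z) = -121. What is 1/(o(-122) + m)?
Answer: 1/691 ≈ 0.0014472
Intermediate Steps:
m = 812 (m = 808 + 4 = 812)
1/(o(-122) + m) = 1/(-121 + 812) = 1/691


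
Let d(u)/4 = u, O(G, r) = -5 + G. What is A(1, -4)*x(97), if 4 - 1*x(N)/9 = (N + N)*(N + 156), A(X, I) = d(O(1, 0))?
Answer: 7067232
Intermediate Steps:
d(u) = 4*u
A(X, I) = -16 (A(X, I) = 4*(-5 + 1) = 4*(-4) = -16)
x(N) = 36 - 18*N*(156 + N) (x(N) = 36 - 9*(N + N)*(N + 156) = 36 - 9*2*N*(156 + N) = 36 - 18*N*(156 + N))
A(1, -4)*x(97) = -16*(36 - 2808*97 - 18*97²) = -16*(36 - 272376 - 18*9409) = -16*(36 - 272376 - 169362) = -16*(-441702) = 7067232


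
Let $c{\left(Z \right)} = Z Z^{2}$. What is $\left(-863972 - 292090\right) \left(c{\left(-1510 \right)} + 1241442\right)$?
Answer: $3978829635040596$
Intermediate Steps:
$c{\left(Z \right)} = Z^{3}$
$\left(-863972 - 292090\right) \left(c{\left(-1510 \right)} + 1241442\right) = \left(-863972 - 292090\right) \left(\left(-1510\right)^{3} + 1241442\right) = - 1156062 \left(-3442951000 + 1241442\right) = \left(-1156062\right) \left(-3441709558\right) = 3978829635040596$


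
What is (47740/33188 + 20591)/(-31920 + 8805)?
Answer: -170855462/191785155 ≈ -0.89087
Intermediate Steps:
(47740/33188 + 20591)/(-31920 + 8805) = (47740*(1/33188) + 20591)/(-23115) = (11935/8297 + 20591)*(-1/23115) = (170855462/8297)*(-1/23115) = -170855462/191785155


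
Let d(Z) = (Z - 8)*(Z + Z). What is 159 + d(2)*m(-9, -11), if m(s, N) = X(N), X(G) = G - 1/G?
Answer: 4629/11 ≈ 420.82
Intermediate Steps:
X(G) = G - 1/G
m(s, N) = N - 1/N
d(Z) = 2*Z*(-8 + Z) (d(Z) = (-8 + Z)*(2*Z) = 2*Z*(-8 + Z))
159 + d(2)*m(-9, -11) = 159 + (2*2*(-8 + 2))*(-11 - 1/(-11)) = 159 + (2*2*(-6))*(-11 - 1*(-1/11)) = 159 - 24*(-11 + 1/11) = 159 - 24*(-120/11) = 159 + 2880/11 = 4629/11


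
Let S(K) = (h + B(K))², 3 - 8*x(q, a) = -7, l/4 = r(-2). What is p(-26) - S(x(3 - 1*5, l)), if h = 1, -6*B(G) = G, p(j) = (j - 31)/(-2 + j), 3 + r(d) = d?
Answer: 5681/4032 ≈ 1.4090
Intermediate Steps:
r(d) = -3 + d
p(j) = (-31 + j)/(-2 + j)
B(G) = -G/6
l = -20 (l = 4*(-3 - 2) = 4*(-5) = -20)
x(q, a) = 5/4 (x(q, a) = 3/8 - ⅛*(-7) = 3/8 + 7/8 = 5/4)
S(K) = (1 - K/6)²
p(-26) - S(x(3 - 1*5, l)) = (-31 - 26)/(-2 - 26) - (-6 + 5/4)²/36 = -57/(-28) - (-19/4)²/36 = -1/28*(-57) - 361/(36*16) = 57/28 - 1*361/576 = 57/28 - 361/576 = 5681/4032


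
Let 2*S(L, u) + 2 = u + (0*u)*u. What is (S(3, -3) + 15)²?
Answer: 625/4 ≈ 156.25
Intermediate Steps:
S(L, u) = -1 + u/2 (S(L, u) = -1 + (u + (0*u)*u)/2 = -1 + (u + 0*u)/2 = -1 + (u + 0)/2 = -1 + u/2)
(S(3, -3) + 15)² = ((-1 + (½)*(-3)) + 15)² = ((-1 - 3/2) + 15)² = (-5/2 + 15)² = (25/2)² = 625/4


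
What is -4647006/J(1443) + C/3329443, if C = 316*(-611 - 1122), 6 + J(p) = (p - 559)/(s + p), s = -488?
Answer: 7387850785979051/8067240389 ≈ 9.1578e+5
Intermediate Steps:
J(p) = -6 + (-559 + p)/(-488 + p) (J(p) = -6 + (p - 559)/(-488 + p) = -6 + (-559 + p)/(-488 + p))
C = -547628 (C = 316*(-1733) = -547628)
-4647006/J(1443) + C/3329443 = -4647006*(-488 + 1443)/(2369 - 5*1443) - 547628/3329443 = -4647006*955/(2369 - 7215) - 547628*1/3329443 = -4647006/((1/955)*(-4846)) - 547628/3329443 = -4647006/(-4846/955) - 547628/3329443 = -4647006*(-955/4846) - 547628/3329443 = 2218945365/2423 - 547628/3329443 = 7387850785979051/8067240389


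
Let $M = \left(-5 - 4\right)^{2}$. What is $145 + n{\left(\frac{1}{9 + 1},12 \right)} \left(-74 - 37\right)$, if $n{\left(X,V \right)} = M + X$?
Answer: $- \frac{88571}{10} \approx -8857.1$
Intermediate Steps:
$M = 81$ ($M = \left(-9\right)^{2} = 81$)
$n{\left(X,V \right)} = 81 + X$
$145 + n{\left(\frac{1}{9 + 1},12 \right)} \left(-74 - 37\right) = 145 + \left(81 + \frac{1}{9 + 1}\right) \left(-74 - 37\right) = 145 + \left(81 + \frac{1}{10}\right) \left(-111\right) = 145 + \frac{811}{10} \left(-111\right) = 145 - \frac{90021}{10} = - \frac{88571}{10}$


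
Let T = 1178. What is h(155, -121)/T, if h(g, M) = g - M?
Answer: 138/589 ≈ 0.23430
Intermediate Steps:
h(155, -121)/T = (155 - 1*(-121))/1178 = (155 + 121)*(1/1178) = 276*(1/1178) = 138/589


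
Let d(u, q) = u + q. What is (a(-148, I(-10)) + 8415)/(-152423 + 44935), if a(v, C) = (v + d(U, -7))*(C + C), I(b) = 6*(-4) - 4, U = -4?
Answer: -17319/107488 ≈ -0.16112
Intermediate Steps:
I(b) = -28 (I(b) = -24 - 4 = -28)
d(u, q) = q + u
a(v, C) = 2*C*(-11 + v) (a(v, C) = (v + (-7 - 4))*(C + C) = (v - 11)*(2*C) = (-11 + v)*(2*C) = 2*C*(-11 + v))
(a(-148, I(-10)) + 8415)/(-152423 + 44935) = (2*(-28)*(-11 - 148) + 8415)/(-152423 + 44935) = (2*(-28)*(-159) + 8415)/(-107488) = (8904 + 8415)*(-1/107488) = 17319*(-1/107488) = -17319/107488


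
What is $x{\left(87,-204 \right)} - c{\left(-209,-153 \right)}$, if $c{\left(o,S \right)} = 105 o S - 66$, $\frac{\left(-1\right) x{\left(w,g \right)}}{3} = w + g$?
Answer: $-3357168$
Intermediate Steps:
$x{\left(w,g \right)} = - 3 g - 3 w$ ($x{\left(w,g \right)} = - 3 \left(w + g\right) = - 3 \left(g + w\right) = - 3 g - 3 w$)
$c{\left(o,S \right)} = -66 + 105 S o$ ($c{\left(o,S \right)} = 105 S o - 66 = -66 + 105 S o$)
$x{\left(87,-204 \right)} - c{\left(-209,-153 \right)} = \left(\left(-3\right) \left(-204\right) - 261\right) - \left(-66 + 105 \left(-153\right) \left(-209\right)\right) = \left(612 - 261\right) - \left(-66 + 3357585\right) = 351 - 3357519 = -3357168$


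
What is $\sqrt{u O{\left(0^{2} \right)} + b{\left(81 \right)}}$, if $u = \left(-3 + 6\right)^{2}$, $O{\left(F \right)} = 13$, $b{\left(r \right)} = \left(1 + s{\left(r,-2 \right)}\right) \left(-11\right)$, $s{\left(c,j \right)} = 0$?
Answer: $\sqrt{106} \approx 10.296$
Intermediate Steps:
$b{\left(r \right)} = -11$ ($b{\left(r \right)} = \left(1 + 0\right) \left(-11\right) = 1 \left(-11\right) = -11$)
$u = 9$ ($u = 3^{2} = 9$)
$\sqrt{u O{\left(0^{2} \right)} + b{\left(81 \right)}} = \sqrt{9 \cdot 13 - 11} = \sqrt{117 - 11} = \sqrt{106}$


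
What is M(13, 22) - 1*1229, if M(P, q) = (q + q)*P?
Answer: -657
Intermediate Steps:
M(P, q) = 2*P*q (M(P, q) = (2*q)*P = 2*P*q)
M(13, 22) - 1*1229 = 2*13*22 - 1*1229 = 572 - 1229 = -657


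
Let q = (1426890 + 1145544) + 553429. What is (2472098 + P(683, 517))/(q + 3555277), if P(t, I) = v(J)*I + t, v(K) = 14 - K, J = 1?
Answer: 1239751/3340570 ≈ 0.37112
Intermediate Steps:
P(t, I) = t + 13*I (P(t, I) = (14 - 1*1)*I + t = (14 - 1)*I + t = 13*I + t = t + 13*I)
q = 3125863 (q = 2572434 + 553429 = 3125863)
(2472098 + P(683, 517))/(q + 3555277) = (2472098 + (683 + 13*517))/(3125863 + 3555277) = (2472098 + (683 + 6721))/6681140 = (2472098 + 7404)*(1/6681140) = 2479502*(1/6681140) = 1239751/3340570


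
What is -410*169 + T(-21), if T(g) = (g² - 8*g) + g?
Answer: -68702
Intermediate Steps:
T(g) = g² - 7*g
-410*169 + T(-21) = -410*169 - 21*(-7 - 21) = -69290 - 21*(-28) = -69290 + 588 = -68702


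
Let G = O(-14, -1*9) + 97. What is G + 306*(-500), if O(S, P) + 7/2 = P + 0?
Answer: -305831/2 ≈ -1.5292e+5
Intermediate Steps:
O(S, P) = -7/2 + P (O(S, P) = -7/2 + (P + 0) = -7/2 + P)
G = 169/2 (G = (-7/2 - 1*9) + 97 = (-7/2 - 9) + 97 = -25/2 + 97 = 169/2 ≈ 84.500)
G + 306*(-500) = 169/2 + 306*(-500) = 169/2 - 153000 = -305831/2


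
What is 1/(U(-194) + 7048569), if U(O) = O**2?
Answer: 1/7086205 ≈ 1.4112e-7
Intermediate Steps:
1/(U(-194) + 7048569) = 1/((-194)**2 + 7048569) = 1/(37636 + 7048569) = 1/7086205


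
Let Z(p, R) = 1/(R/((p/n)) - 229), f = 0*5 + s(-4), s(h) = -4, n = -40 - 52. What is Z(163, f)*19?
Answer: -3097/36959 ≈ -0.083796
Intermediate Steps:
n = -92
f = -4 (f = 0*5 - 4 = 0 - 4 = -4)
Z(p, R) = 1/(-229 - 92*R/p) (Z(p, R) = 1/(R/((p/(-92))) - 229) = 1/(R/((p*(-1/92))) - 229) = 1/(R/((-p/92)) - 229) = 1/(R*(-92/p) - 229) = 1/(-92*R/p - 229) = 1/(-229 - 92*R/p))
Z(163, f)*19 = (163/(-229*163 - 92*(-4)))*19 = (163/(-37327 + 368))*19 = (163/(-36959))*19 = (163*(-1/36959))*19 = -163/36959*19 = -3097/36959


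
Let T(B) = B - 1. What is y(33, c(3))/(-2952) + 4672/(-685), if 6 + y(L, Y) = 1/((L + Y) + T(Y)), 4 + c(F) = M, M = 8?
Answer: -110301209/16176960 ≈ -6.8184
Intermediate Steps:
T(B) = -1 + B
c(F) = 4 (c(F) = -4 + 8 = 4)
y(L, Y) = -6 + 1/(-1 + L + 2*Y) (y(L, Y) = -6 + 1/((L + Y) + (-1 + Y)) = -6 + 1/(-1 + L + 2*Y))
y(33, c(3))/(-2952) + 4672/(-685) = ((7 - 12*4 - 6*33)/(-1 + 33 + 2*4))/(-2952) + 4672/(-685) = ((7 - 48 - 198)/(-1 + 33 + 8))*(-1/2952) + 4672*(-1/685) = (-239/40)*(-1/2952) - 4672/685 = ((1/40)*(-239))*(-1/2952) - 4672/685 = -239/40*(-1/2952) - 4672/685 = 239/118080 - 4672/685 = -110301209/16176960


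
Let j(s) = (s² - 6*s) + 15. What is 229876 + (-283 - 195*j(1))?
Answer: 227643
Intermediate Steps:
j(s) = 15 + s² - 6*s
229876 + (-283 - 195*j(1)) = 229876 + (-283 - 195*(15 + 1² - 6*1)) = 229876 + (-283 - 195*(15 + 1 - 6)) = 229876 + (-283 - 195*10) = 229876 + (-283 - 1950) = 229876 - 2233 = 227643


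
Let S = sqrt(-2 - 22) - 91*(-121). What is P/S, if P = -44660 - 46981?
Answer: -1009059051/121242145 + 183282*I*sqrt(6)/121242145 ≈ -8.3227 + 0.0037029*I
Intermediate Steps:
S = 11011 + 2*I*sqrt(6) (S = sqrt(-24) + 11011 = 2*I*sqrt(6) + 11011 = 11011 + 2*I*sqrt(6) ≈ 11011.0 + 4.899*I)
P = -91641
P/S = -91641/(11011 + 2*I*sqrt(6))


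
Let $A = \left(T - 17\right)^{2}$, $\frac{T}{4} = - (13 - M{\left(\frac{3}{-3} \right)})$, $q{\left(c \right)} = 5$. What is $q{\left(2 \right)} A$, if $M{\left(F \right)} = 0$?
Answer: $23805$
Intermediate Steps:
$T = -52$ ($T = 4 \left(- (13 - 0)\right) = 4 \left(- (13 + 0)\right) = 4 \left(\left(-1\right) 13\right) = 4 \left(-13\right) = -52$)
$A = 4761$ ($A = \left(-52 - 17\right)^{2} = \left(-69\right)^{2} = 4761$)
$q{\left(2 \right)} A = 5 \cdot 4761 = 23805$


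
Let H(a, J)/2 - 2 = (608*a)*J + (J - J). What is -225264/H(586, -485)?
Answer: 56316/86399839 ≈ 0.00065181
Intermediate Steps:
H(a, J) = 4 + 1216*J*a (H(a, J) = 4 + 2*((608*a)*J + (J - J)) = 4 + 2*(608*J*a + 0) = 4 + 2*(608*J*a) = 4 + 1216*J*a)
-225264/H(586, -485) = -225264/(4 + 1216*(-485)*586) = -225264/(4 - 345599360) = -225264/(-345599356) = -225264*(-1/345599356) = 56316/86399839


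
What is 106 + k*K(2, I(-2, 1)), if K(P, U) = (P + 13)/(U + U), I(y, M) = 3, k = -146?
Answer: -259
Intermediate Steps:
K(P, U) = (13 + P)/(2*U) (K(P, U) = (13 + P)/((2*U)) = (13 + P)*(1/(2*U)) = (13 + P)/(2*U))
106 + k*K(2, I(-2, 1)) = 106 - 73*(13 + 2)/3 = 106 - 73*15/3 = 106 - 146*5/2 = 106 - 365 = -259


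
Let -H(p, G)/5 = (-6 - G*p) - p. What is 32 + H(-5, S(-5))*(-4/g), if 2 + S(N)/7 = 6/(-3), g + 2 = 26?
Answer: -171/2 ≈ -85.500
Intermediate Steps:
g = 24 (g = -2 + 26 = 24)
S(N) = -28 (S(N) = -14 + 7*(6/(-3)) = -14 + 7*(6*(-1/3)) = -14 + 7*(-2) = -14 - 14 = -28)
H(p, G) = 30 + 5*p + 5*G*p (H(p, G) = -5*((-6 - G*p) - p) = -5*(-6 - p - G*p) = 30 + 5*p + 5*G*p)
32 + H(-5, S(-5))*(-4/g) = 32 + (30 + 5*(-5) + 5*(-28)*(-5))*(-4/24) = 32 + (30 - 25 + 700)*(-4*1/24) = 32 + 705*(-1/6) = 32 - 235/2 = -171/2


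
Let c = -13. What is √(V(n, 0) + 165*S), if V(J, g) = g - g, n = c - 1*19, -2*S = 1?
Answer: I*√330/2 ≈ 9.0829*I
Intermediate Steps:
S = -½ (S = -½*1 = -½ ≈ -0.50000)
n = -32 (n = -13 - 1*19 = -13 - 19 = -32)
V(J, g) = 0
√(V(n, 0) + 165*S) = √(0 + 165*(-½)) = √(0 - 165/2) = √(-165/2) = I*√330/2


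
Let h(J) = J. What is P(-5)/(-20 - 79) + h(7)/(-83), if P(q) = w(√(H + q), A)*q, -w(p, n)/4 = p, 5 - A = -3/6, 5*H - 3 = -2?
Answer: -7/83 - 8*I*√30/99 ≈ -0.084337 - 0.4426*I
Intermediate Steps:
H = ⅕ (H = ⅗ + (⅕)*(-2) = ⅗ - ⅖ = ⅕ ≈ 0.20000)
A = 11/2 (A = 5 - (-3)/6 = 5 - 1*(-½) = 5 + ½ = 11/2 ≈ 5.5000)
w(p, n) = -4*p
P(q) = -4*q*√(⅕ + q) (P(q) = (-4*√(⅕ + q))*q = -4*q*√(⅕ + q))
P(-5)/(-20 - 79) + h(7)/(-83) = (-⅘*(-5)*√(5 + 25*(-5)))/(-20 - 79) + 7/(-83) = -⅘*(-5)*√(5 - 125)/(-99) + 7*(-1/83) = -⅘*(-5)*√(-120)*(-1/99) - 7/83 = -⅘*(-5)*2*I*√30*(-1/99) - 7/83 = (8*I*√30)*(-1/99) - 7/83 = -8*I*√30/99 - 7/83 = -7/83 - 8*I*√30/99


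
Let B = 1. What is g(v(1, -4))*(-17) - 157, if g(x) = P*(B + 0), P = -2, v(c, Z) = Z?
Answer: -123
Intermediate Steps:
g(x) = -2 (g(x) = -2*(1 + 0) = -2*1 = -2)
g(v(1, -4))*(-17) - 157 = -2*(-17) - 157 = 34 - 157 = -123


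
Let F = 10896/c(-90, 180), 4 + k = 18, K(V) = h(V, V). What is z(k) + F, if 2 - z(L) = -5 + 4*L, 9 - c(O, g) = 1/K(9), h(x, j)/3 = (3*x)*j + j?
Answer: 7904029/6803 ≈ 1161.8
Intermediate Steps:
h(x, j) = 3*j + 9*j*x (h(x, j) = 3*((3*x)*j + j) = 3*(3*j*x + j) = 3*(j + 3*j*x) = 3*j + 9*j*x)
K(V) = 3*V*(1 + 3*V)
k = 14 (k = -4 + 18 = 14)
c(O, g) = 6803/756 (c(O, g) = 9 - 1/(3*9*(1 + 3*9)) = 9 - 1/(3*9*(1 + 27)) = 9 - 1/(3*9*28) = 9 - 1/756 = 6803/756)
F = 8237376/6803 (F = 10896/(6803/756) = 10896*(756/6803) = 8237376/6803 ≈ 1210.8)
z(L) = 7 - 4*L (z(L) = 2 - (-5 + 4*L) = 2 + (5 - 4*L) = 7 - 4*L)
z(k) + F = (7 - 4*14) + 8237376/6803 = (7 - 56) + 8237376/6803 = -49 + 8237376/6803 = 7904029/6803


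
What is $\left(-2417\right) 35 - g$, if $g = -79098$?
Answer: $-5497$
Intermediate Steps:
$\left(-2417\right) 35 - g = \left(-2417\right) 35 - -79098 = -84595 + 79098 = -5497$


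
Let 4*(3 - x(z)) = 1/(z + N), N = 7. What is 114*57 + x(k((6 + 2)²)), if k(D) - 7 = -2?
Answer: 312047/48 ≈ 6501.0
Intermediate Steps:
k(D) = 5 (k(D) = 7 - 2 = 5)
x(z) = 3 - 1/(4*(7 + z)) (x(z) = 3 - 1/(4*(z + 7)) = 3 - 1/(4*(7 + z)))
114*57 + x(k((6 + 2)²)) = 114*57 + (83 + 12*5)/(4*(7 + 5)) = 6498 + (¼)*(83 + 60)/12 = 6498 + (¼)*(1/12)*143 = 6498 + 143/48 = 312047/48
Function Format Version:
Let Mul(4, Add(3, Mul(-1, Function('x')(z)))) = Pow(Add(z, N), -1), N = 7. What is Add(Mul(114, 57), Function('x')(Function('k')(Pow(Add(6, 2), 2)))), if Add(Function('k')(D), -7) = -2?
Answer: Rational(312047, 48) ≈ 6501.0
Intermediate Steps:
Function('k')(D) = 5 (Function('k')(D) = Add(7, -2) = 5)
Function('x')(z) = Add(3, Mul(Rational(-1, 4), Pow(Add(7, z), -1))) (Function('x')(z) = Add(3, Mul(Rational(-1, 4), Pow(Add(z, 7), -1))) = Add(3, Mul(Rational(-1, 4), Pow(Add(7, z), -1))))
Add(Mul(114, 57), Function('x')(Function('k')(Pow(Add(6, 2), 2)))) = Add(Mul(114, 57), Mul(Rational(1, 4), Pow(Add(7, 5), -1), Add(83, Mul(12, 5)))) = Add(6498, Mul(Rational(1, 4), Pow(12, -1), Add(83, 60))) = Add(6498, Mul(Rational(1, 4), Rational(1, 12), 143)) = Add(6498, Rational(143, 48)) = Rational(312047, 48)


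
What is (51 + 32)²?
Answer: 6889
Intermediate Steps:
(51 + 32)² = 83² = 6889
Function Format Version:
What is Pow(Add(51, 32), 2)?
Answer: 6889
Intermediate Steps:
Pow(Add(51, 32), 2) = Pow(83, 2) = 6889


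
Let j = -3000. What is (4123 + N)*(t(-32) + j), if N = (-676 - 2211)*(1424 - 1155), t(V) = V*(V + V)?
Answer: 735400960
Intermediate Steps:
t(V) = 2*V² (t(V) = V*(2*V) = 2*V²)
N = -776603 (N = -2887*269 = -776603)
(4123 + N)*(t(-32) + j) = (4123 - 776603)*(2*(-32)² - 3000) = -772480*(2*1024 - 3000) = -772480*(2048 - 3000) = -772480*(-952) = 735400960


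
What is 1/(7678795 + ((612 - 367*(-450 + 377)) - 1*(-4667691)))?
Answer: 1/12373889 ≈ 8.0815e-8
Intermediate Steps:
1/(7678795 + ((612 - 367*(-450 + 377)) - 1*(-4667691))) = 1/(7678795 + ((612 - 367*(-73)) + 4667691)) = 1/(7678795 + ((612 + 26791) + 4667691)) = 1/(7678795 + (27403 + 4667691)) = 1/(7678795 + 4695094) = 1/12373889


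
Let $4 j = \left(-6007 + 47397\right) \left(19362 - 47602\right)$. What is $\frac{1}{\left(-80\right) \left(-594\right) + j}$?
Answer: $- \frac{1}{292165880} \approx -3.4227 \cdot 10^{-9}$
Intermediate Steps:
$j = -292213400$ ($j = \frac{\left(-6007 + 47397\right) \left(19362 - 47602\right)}{4} = \frac{41390 \left(-28240\right)}{4} = \frac{1}{4} \left(-1168853600\right) = -292213400$)
$\frac{1}{\left(-80\right) \left(-594\right) + j} = \frac{1}{\left(-80\right) \left(-594\right) - 292213400} = \frac{1}{47520 - 292213400} = \frac{1}{-292165880} = - \frac{1}{292165880}$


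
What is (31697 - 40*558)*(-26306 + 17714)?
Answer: -80567184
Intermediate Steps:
(31697 - 40*558)*(-26306 + 17714) = (31697 - 22320)*(-8592) = 9377*(-8592) = -80567184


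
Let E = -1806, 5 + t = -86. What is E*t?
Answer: 164346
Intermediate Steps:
t = -91 (t = -5 - 86 = -91)
E*t = -1806*(-91) = 164346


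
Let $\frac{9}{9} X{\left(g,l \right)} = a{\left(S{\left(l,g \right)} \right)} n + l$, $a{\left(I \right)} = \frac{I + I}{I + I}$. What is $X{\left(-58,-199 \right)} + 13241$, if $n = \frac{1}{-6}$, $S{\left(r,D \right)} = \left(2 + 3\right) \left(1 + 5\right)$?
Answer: $\frac{78251}{6} \approx 13042.0$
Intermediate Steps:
$S{\left(r,D \right)} = 30$ ($S{\left(r,D \right)} = 5 \cdot 6 = 30$)
$n = - \frac{1}{6} \approx -0.16667$
$a{\left(I \right)} = 1$ ($a{\left(I \right)} = \frac{2 I}{2 I} = 2 I \frac{1}{2 I} = 1$)
$X{\left(g,l \right)} = - \frac{1}{6} + l$ ($X{\left(g,l \right)} = 1 \left(- \frac{1}{6}\right) + l = - \frac{1}{6} + l$)
$X{\left(-58,-199 \right)} + 13241 = \left(- \frac{1}{6} - 199\right) + 13241 = - \frac{1195}{6} + 13241 = \frac{78251}{6}$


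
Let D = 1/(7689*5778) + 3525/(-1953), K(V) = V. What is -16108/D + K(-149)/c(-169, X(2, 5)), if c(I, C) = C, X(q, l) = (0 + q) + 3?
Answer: 773866721807843/87002956165 ≈ 8894.7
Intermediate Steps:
X(q, l) = 3 + q (X(q, l) = q + 3 = 3 + q)
D = -17400591233/9640668114 (D = (1/7689)*(1/5778) + 3525*(-1/1953) = 1/44427042 - 1175/651 = -17400591233/9640668114 ≈ -1.8049)
-16108/D + K(-149)/c(-169, X(2, 5)) = -16108/(-17400591233/9640668114) - 149/(3 + 2) = -16108*(-9640668114/17400591233) - 149/5 = 155291881980312/17400591233 - 149*⅕ = 155291881980312/17400591233 - 149/5 = 773866721807843/87002956165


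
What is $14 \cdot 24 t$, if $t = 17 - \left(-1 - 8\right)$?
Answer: $8736$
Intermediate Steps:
$t = 26$ ($t = 17 - \left(-1 - 8\right) = 17 - -9 = 17 + 9 = 26$)
$14 \cdot 24 t = 14 \cdot 24 \cdot 26 = 336 \cdot 26 = 8736$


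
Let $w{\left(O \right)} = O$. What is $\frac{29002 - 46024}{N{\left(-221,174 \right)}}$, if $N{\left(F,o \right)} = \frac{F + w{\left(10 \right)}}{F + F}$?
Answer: $- \frac{7523724}{211} \approx -35657.0$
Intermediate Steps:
$N{\left(F,o \right)} = \frac{10 + F}{2 F}$ ($N{\left(F,o \right)} = \frac{F + 10}{F + F} = \frac{10 + F}{2 F}$)
$\frac{29002 - 46024}{N{\left(-221,174 \right)}} = \frac{29002 - 46024}{\frac{1}{2} \frac{1}{-221} \left(10 - 221\right)} = - \frac{17022}{\frac{1}{2} \left(- \frac{1}{221}\right) \left(-211\right)} = - \frac{17022}{\frac{211}{442}} = \left(-17022\right) \frac{442}{211} = - \frac{7523724}{211}$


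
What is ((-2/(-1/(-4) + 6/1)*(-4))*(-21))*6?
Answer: -4032/25 ≈ -161.28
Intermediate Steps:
((-2/(-1/(-4) + 6/1)*(-4))*(-21))*6 = ((-2/(-1*(-1/4) + 6*1)*(-4))*(-21))*6 = ((-2/(1/4 + 6)*(-4))*(-21))*6 = ((-2/25/4*(-4))*(-21))*6 = ((-2*4/25*(-4))*(-21))*6 = (-8/25*(-4)*(-21))*6 = ((32/25)*(-21))*6 = -672/25*6 = -4032/25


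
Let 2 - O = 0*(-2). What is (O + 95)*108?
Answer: 10476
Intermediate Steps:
O = 2 (O = 2 - 0*(-2) = 2 - 1*0 = 2 + 0 = 2)
(O + 95)*108 = (2 + 95)*108 = 97*108 = 10476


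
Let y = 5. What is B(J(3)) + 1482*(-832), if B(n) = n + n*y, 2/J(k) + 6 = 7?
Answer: -1233012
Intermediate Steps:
J(k) = 2 (J(k) = 2/(-6 + 7) = 2/1 = 2*1 = 2)
B(n) = 6*n (B(n) = n + n*5 = n + 5*n = 6*n)
B(J(3)) + 1482*(-832) = 6*2 + 1482*(-832) = 12 - 1233024 = -1233012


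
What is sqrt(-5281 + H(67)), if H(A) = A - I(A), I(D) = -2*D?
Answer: 2*I*sqrt(1270) ≈ 71.274*I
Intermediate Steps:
H(A) = 3*A (H(A) = A - (-2)*A = A + 2*A = 3*A)
sqrt(-5281 + H(67)) = sqrt(-5281 + 3*67) = sqrt(-5281 + 201) = sqrt(-5080) = 2*I*sqrt(1270)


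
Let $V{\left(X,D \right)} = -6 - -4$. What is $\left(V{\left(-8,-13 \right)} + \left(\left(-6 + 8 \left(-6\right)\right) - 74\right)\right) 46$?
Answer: $-5980$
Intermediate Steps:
$V{\left(X,D \right)} = -2$ ($V{\left(X,D \right)} = -6 + 4 = -2$)
$\left(V{\left(-8,-13 \right)} + \left(\left(-6 + 8 \left(-6\right)\right) - 74\right)\right) 46 = \left(-2 + \left(\left(-6 + 8 \left(-6\right)\right) - 74\right)\right) 46 = \left(-2 - 128\right) 46 = \left(-130\right) 46 = -5980$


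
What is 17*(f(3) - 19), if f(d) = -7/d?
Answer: -1088/3 ≈ -362.67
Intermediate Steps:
17*(f(3) - 19) = 17*(-7/3 - 19) = 17*(-64/3) = -1088/3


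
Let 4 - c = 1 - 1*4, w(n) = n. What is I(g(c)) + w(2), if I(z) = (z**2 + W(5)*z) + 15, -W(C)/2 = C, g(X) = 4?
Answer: -7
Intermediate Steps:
c = 7 (c = 4 - (1 - 1*4) = 4 - (1 - 4) = 4 - 1*(-3) = 4 + 3 = 7)
W(C) = -2*C
I(z) = 15 + z**2 - 10*z (I(z) = (z**2 + (-2*5)*z) + 15 = (z**2 - 10*z) + 15 = 15 + z**2 - 10*z)
I(g(c)) + w(2) = (15 + 4**2 - 10*4) + 2 = (15 + 16 - 40) + 2 = -9 + 2 = -7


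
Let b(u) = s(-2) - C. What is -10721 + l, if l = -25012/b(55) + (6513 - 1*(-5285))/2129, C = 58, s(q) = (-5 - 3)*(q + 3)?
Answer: -726210689/70257 ≈ -10336.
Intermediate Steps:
s(q) = -24 - 8*q (s(q) = -8*(3 + q) = -24 - 8*q)
b(u) = -66 (b(u) = (-24 - 8*(-2)) - 1*58 = (-24 + 16) - 58 = -8 - 58 = -66)
l = 27014608/70257 (l = -25012/(-66) + (6513 - 1*(-5285))/2129 = -25012*(-1/66) + (6513 + 5285)*(1/2129) = 12506/33 + 11798*(1/2129) = 12506/33 + 11798/2129 = 27014608/70257 ≈ 384.51)
-10721 + l = -10721 + 27014608/70257 = -726210689/70257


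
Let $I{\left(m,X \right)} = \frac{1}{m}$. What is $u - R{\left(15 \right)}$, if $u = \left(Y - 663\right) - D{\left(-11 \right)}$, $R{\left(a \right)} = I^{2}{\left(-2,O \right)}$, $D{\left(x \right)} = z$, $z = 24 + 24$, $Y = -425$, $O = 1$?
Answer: $- \frac{4545}{4} \approx -1136.3$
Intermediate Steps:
$z = 48$
$D{\left(x \right)} = 48$
$R{\left(a \right)} = \frac{1}{4}$ ($R{\left(a \right)} = \left(\frac{1}{-2}\right)^{2} = \left(- \frac{1}{2}\right)^{2} = \frac{1}{4}$)
$u = -1136$ ($u = \left(-425 - 663\right) - 48 = -1088 - 48 = -1136$)
$u - R{\left(15 \right)} = -1136 - \frac{1}{4} = - \frac{4545}{4}$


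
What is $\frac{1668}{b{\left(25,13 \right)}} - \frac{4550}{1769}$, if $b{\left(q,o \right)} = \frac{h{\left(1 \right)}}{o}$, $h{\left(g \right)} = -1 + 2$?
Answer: $\frac{38354446}{1769} \approx 21681.0$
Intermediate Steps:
$h{\left(g \right)} = 1$
$b{\left(q,o \right)} = \frac{1}{o}$ ($b{\left(q,o \right)} = 1 \frac{1}{o} = \frac{1}{o}$)
$\frac{1668}{b{\left(25,13 \right)}} - \frac{4550}{1769} = \frac{1668}{\frac{1}{13}} - \frac{4550}{1769} = 1668 \frac{1}{\frac{1}{13}} - \frac{4550}{1769} = 1668 \cdot 13 - \frac{4550}{1769} = 21684 - \frac{4550}{1769} = \frac{38354446}{1769}$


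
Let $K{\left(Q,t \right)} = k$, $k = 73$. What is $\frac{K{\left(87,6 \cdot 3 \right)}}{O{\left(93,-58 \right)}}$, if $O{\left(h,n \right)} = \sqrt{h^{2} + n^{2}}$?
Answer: $\frac{73 \sqrt{12013}}{12013} \approx 0.66603$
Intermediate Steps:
$K{\left(Q,t \right)} = 73$
$\frac{K{\left(87,6 \cdot 3 \right)}}{O{\left(93,-58 \right)}} = \frac{73}{\sqrt{93^{2} + \left(-58\right)^{2}}} = \frac{73}{\sqrt{8649 + 3364}} = \frac{73}{\sqrt{12013}} = 73 \frac{\sqrt{12013}}{12013} = \frac{73 \sqrt{12013}}{12013}$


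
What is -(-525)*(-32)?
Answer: -16800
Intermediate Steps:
-(-525)*(-32) = -75*224 = -16800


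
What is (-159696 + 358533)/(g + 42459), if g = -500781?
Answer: -66279/152774 ≈ -0.43384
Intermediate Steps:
(-159696 + 358533)/(g + 42459) = (-159696 + 358533)/(-500781 + 42459) = 198837/(-458322) = 198837*(-1/458322) = -66279/152774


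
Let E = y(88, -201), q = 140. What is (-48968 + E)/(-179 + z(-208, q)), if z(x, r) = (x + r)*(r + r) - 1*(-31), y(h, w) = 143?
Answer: 5425/2132 ≈ 2.5446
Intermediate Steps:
E = 143
z(x, r) = 31 + 2*r*(r + x) (z(x, r) = (r + x)*(2*r) + 31 = 2*r*(r + x) + 31 = 31 + 2*r*(r + x))
(-48968 + E)/(-179 + z(-208, q)) = (-48968 + 143)/(-179 + (31 + 2*140**2 + 2*140*(-208))) = -48825/(-179 + (31 + 2*19600 - 58240)) = -48825/(-179 + (31 + 39200 - 58240)) = -48825/(-179 - 19009) = -48825/(-19188) = -48825*(-1/19188) = 5425/2132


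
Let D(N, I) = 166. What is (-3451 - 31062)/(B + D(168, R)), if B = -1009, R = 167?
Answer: 34513/843 ≈ 40.941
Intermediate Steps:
(-3451 - 31062)/(B + D(168, R)) = (-3451 - 31062)/(-1009 + 166) = -34513/(-843) = -34513*(-1/843) = 34513/843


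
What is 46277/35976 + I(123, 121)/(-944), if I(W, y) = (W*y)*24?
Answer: -800415869/2122584 ≈ -377.10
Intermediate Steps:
I(W, y) = 24*W*y
46277/35976 + I(123, 121)/(-944) = 46277/35976 + (24*123*121)/(-944) = 46277*(1/35976) + 357192*(-1/944) = 46277/35976 - 44649/118 = -800415869/2122584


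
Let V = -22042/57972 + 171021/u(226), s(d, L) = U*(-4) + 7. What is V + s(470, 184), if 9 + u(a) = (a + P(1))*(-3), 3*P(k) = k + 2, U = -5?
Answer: -368734168/1666695 ≈ -221.24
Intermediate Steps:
P(k) = ⅔ + k/3 (P(k) = (k + 2)/3 = (2 + k)/3 = ⅔ + k/3)
u(a) = -12 - 3*a (u(a) = -9 + (a + (⅔ + (⅓)*1))*(-3) = -9 + (a + (⅔ + ⅓))*(-3) = -9 + (a + 1)*(-3) = -9 + (1 + a)*(-3) = -9 + (-3 - 3*a) = -12 - 3*a)
s(d, L) = 27 (s(d, L) = -5*(-4) + 7 = 20 + 7 = 27)
V = -413734933/1666695 (V = -22042/57972 + 171021/(-12 - 3*226) = -22042*1/57972 + 171021/(-12 - 678) = -11021/28986 + 171021/(-690) = -11021/28986 + 171021*(-1/690) = -11021/28986 - 57007/230 = -413734933/1666695 ≈ -248.24)
V + s(470, 184) = -413734933/1666695 + 27 = -368734168/1666695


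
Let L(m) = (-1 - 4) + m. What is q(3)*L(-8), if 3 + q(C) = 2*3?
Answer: -39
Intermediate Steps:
q(C) = 3 (q(C) = -3 + 2*3 = -3 + 6 = 3)
L(m) = -5 + m
q(3)*L(-8) = 3*(-5 - 8) = 3*(-13) = -39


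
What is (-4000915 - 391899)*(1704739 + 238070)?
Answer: -8534398574526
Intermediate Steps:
(-4000915 - 391899)*(1704739 + 238070) = -4392814*1942809 = -8534398574526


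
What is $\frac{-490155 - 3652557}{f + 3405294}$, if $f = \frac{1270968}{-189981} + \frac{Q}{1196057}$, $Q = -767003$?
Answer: $- \frac{313780198992304968}{257925612146353493} \approx -1.2166$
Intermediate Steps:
$f = - \frac{555288723373}{75742701639}$ ($f = \frac{1270968}{-189981} - \frac{767003}{1196057} = 1270968 \left(- \frac{1}{189981}\right) - \frac{767003}{1196057} = - \frac{423656}{63327} - \frac{767003}{1196057} = - \frac{555288723373}{75742701639} \approx -7.3313$)
$\frac{-490155 - 3652557}{f + 3405294} = \frac{-490155 - 3652557}{- \frac{555288723373}{75742701639} + 3405294} = - \frac{4142712}{\frac{257925612146353493}{75742701639}} = \left(-4142712\right) \frac{75742701639}{257925612146353493} = - \frac{313780198992304968}{257925612146353493}$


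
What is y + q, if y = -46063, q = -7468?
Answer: -53531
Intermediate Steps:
y + q = -46063 - 7468 = -53531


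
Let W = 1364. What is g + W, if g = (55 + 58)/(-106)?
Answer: 144471/106 ≈ 1362.9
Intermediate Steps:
g = -113/106 (g = -1/106*113 = -113/106 ≈ -1.0660)
g + W = -113/106 + 1364 = 144471/106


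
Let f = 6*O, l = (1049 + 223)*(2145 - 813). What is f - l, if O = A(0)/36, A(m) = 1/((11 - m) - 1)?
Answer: -101658239/60 ≈ -1.6943e+6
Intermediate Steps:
A(m) = 1/(10 - m)
O = 1/360 (O = -1/(-10 + 0)/36 = -1/(-10)*(1/36) = -1*(-⅒)*(1/36) = (⅒)*(1/36) = 1/360 ≈ 0.0027778)
l = 1694304 (l = 1272*1332 = 1694304)
f = 1/60 (f = 6*(1/360) = 1/60 ≈ 0.016667)
f - l = 1/60 - 1*1694304 = 1/60 - 1694304 = -101658239/60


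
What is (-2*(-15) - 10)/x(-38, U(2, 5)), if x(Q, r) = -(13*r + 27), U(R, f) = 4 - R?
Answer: -20/53 ≈ -0.37736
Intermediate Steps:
x(Q, r) = -27 - 13*r (x(Q, r) = -(27 + 13*r) = -27 - 13*r)
(-2*(-15) - 10)/x(-38, U(2, 5)) = (-2*(-15) - 10)/(-27 - 13*(4 - 1*2)) = (30 - 10)/(-27 - 13*(4 - 2)) = 20/(-27 - 13*2) = 20/(-27 - 26) = 20/(-53) = -1/53*20 = -20/53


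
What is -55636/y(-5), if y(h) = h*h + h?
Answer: -13909/5 ≈ -2781.8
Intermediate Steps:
y(h) = h + h**2 (y(h) = h**2 + h = h + h**2)
-55636/y(-5) = -55636*(-1/(5*(1 - 5))) = -55636/((-5*(-4))) = -55636/20 = -55636*1/20 = -13909/5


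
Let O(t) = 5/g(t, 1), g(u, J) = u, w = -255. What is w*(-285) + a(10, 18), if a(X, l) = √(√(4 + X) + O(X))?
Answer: 72675 + √(2 + 4*√14)/2 ≈ 72677.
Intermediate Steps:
O(t) = 5/t
a(X, l) = √(√(4 + X) + 5/X)
w*(-285) + a(10, 18) = -255*(-285) + √(√(4 + 10) + 5/10) = 72675 + √(√14 + 5*(⅒)) = 72675 + √(√14 + ½) = 72675 + √(½ + √14)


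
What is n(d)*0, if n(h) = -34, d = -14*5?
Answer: 0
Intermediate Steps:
d = -70
n(d)*0 = -34*0 = 0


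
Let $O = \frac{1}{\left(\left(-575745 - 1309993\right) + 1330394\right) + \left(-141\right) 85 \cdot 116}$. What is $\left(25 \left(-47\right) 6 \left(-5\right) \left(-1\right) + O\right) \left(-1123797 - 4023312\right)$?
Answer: $\frac{353001814029116109}{1945604} \approx 1.8144 \cdot 10^{11}$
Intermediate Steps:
$O = - \frac{1}{1945604}$ ($O = \frac{1}{\left(-1885738 + 1330394\right) - 1390260} = \frac{1}{-555344 - 1390260} = \frac{1}{-1945604} = - \frac{1}{1945604} \approx -5.1398 \cdot 10^{-7}$)
$\left(25 \left(-47\right) 6 \left(-5\right) \left(-1\right) + O\right) \left(-1123797 - 4023312\right) = \left(25 \left(-47\right) 6 \left(-5\right) \left(-1\right) - \frac{1}{1945604}\right) \left(-1123797 - 4023312\right) = \left(- 1175 \left(\left(-30\right) \left(-1\right)\right) - \frac{1}{1945604}\right) \left(-5147109\right) = \left(\left(-1175\right) 30 - \frac{1}{1945604}\right) \left(-5147109\right) = \left(-35250 - \frac{1}{1945604}\right) \left(-5147109\right) = \left(- \frac{68582541001}{1945604}\right) \left(-5147109\right) = \frac{353001814029116109}{1945604}$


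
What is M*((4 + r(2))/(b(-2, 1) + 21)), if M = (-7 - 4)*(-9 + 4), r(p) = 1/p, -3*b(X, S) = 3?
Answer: 99/8 ≈ 12.375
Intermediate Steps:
b(X, S) = -1 (b(X, S) = -⅓*3 = -1)
M = 55 (M = -11*(-5) = 55)
M*((4 + r(2))/(b(-2, 1) + 21)) = 55*((4 + 1/2)/(-1 + 21)) = 55*((4 + ½)/20) = 55*((9/2)*(1/20)) = 55*(9/40) = 99/8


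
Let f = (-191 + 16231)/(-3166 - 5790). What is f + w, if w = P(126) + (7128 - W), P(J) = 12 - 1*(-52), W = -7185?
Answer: 32186093/2239 ≈ 14375.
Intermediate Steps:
P(J) = 64 (P(J) = 12 + 52 = 64)
f = -4010/2239 (f = 16040/(-8956) = 16040*(-1/8956) = -4010/2239 ≈ -1.7910)
w = 14377 (w = 64 + (7128 - 1*(-7185)) = 64 + (7128 + 7185) = 64 + 14313 = 14377)
f + w = -4010/2239 + 14377 = 32186093/2239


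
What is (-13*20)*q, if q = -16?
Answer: 4160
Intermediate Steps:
(-13*20)*q = -13*20*(-16) = -260*(-16) = 4160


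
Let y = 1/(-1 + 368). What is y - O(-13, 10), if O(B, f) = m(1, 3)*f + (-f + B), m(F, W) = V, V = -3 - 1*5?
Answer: 37802/367 ≈ 103.00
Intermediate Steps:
y = 1/367 ≈ 0.0027248
V = -8 (V = -3 - 5 = -8)
m(F, W) = -8
O(B, f) = B - 9*f (O(B, f) = -8*f + (-f + B) = -8*f + (B - f) = B - 9*f)
y - O(-13, 10) = 1/367 - (-13 - 9*10) = 1/367 - (-13 - 90) = 1/367 - 1*(-103) = 1/367 + 103 = 37802/367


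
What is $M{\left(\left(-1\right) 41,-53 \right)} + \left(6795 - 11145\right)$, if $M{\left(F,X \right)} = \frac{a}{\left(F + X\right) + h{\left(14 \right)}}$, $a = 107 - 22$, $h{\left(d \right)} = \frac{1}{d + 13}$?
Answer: $- \frac{11038245}{2537} \approx -4350.9$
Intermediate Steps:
$h{\left(d \right)} = \frac{1}{13 + d}$
$a = 85$ ($a = 107 - 22 = 85$)
$M{\left(F,X \right)} = \frac{85}{\frac{1}{27} + F + X}$ ($M{\left(F,X \right)} = \frac{85}{\left(F + X\right) + \frac{1}{13 + 14}} = \frac{85}{\left(F + X\right) + \frac{1}{27}} = \frac{85}{\frac{1}{27} + F + X}$)
$M{\left(\left(-1\right) 41,-53 \right)} + \left(6795 - 11145\right) = \frac{2295}{1 + 27 \left(\left(-1\right) 41\right) + 27 \left(-53\right)} + \left(6795 - 11145\right) = \frac{2295}{1 + 27 \left(-41\right) - 1431} - 4350 = \frac{2295}{1 - 1107 - 1431} - 4350 = \frac{2295}{-2537} - 4350 = 2295 \left(- \frac{1}{2537}\right) - 4350 = - \frac{2295}{2537} - 4350 = - \frac{11038245}{2537}$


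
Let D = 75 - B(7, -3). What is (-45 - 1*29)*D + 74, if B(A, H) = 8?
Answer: -4884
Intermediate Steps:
D = 67 (D = 75 - 1*8 = 75 - 8 = 67)
(-45 - 1*29)*D + 74 = (-45 - 1*29)*67 + 74 = (-45 - 29)*67 + 74 = -74*67 + 74 = -4958 + 74 = -4884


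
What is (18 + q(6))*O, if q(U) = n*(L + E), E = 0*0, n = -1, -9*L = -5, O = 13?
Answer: 2041/9 ≈ 226.78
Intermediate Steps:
L = 5/9 (L = -⅑*(-5) = 5/9 ≈ 0.55556)
E = 0
q(U) = -5/9 (q(U) = -(5/9 + 0) = -1*5/9 = -5/9)
(18 + q(6))*O = (18 - 5/9)*13 = (157/9)*13 = 2041/9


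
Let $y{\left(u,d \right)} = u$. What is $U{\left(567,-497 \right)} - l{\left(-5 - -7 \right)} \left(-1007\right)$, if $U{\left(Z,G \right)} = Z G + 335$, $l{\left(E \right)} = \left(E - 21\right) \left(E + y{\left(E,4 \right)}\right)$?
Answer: $-357996$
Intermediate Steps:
$l{\left(E \right)} = 2 E \left(-21 + E\right)$ ($l{\left(E \right)} = \left(E - 21\right) \left(E + E\right) = \left(-21 + E\right) 2 E = 2 E \left(-21 + E\right)$)
$U{\left(Z,G \right)} = 335 + G Z$ ($U{\left(Z,G \right)} = G Z + 335 = 335 + G Z$)
$U{\left(567,-497 \right)} - l{\left(-5 - -7 \right)} \left(-1007\right) = \left(335 - 281799\right) - 2 \left(-5 - -7\right) \left(-21 - -2\right) \left(-1007\right) = \left(335 - 281799\right) - 2 \left(-5 + 7\right) \left(-21 + \left(-5 + 7\right)\right) \left(-1007\right) = -281464 - 2 \cdot 2 \left(-21 + 2\right) \left(-1007\right) = -281464 - 2 \cdot 2 \left(-19\right) \left(-1007\right) = -281464 - \left(-76\right) \left(-1007\right) = -281464 - 76532 = -357996$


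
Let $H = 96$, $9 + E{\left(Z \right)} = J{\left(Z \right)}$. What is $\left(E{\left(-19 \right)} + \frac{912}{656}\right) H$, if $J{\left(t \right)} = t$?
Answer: $- \frac{104736}{41} \approx -2554.5$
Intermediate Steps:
$E{\left(Z \right)} = -9 + Z$
$\left(E{\left(-19 \right)} + \frac{912}{656}\right) H = \left(\left(-9 - 19\right) + \frac{912}{656}\right) 96 = \left(-28 + 912 \cdot \frac{1}{656}\right) 96 = \left(-28 + \frac{57}{41}\right) 96 = \left(- \frac{1091}{41}\right) 96 = - \frac{104736}{41}$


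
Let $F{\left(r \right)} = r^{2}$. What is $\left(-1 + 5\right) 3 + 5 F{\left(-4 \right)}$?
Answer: $92$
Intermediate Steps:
$\left(-1 + 5\right) 3 + 5 F{\left(-4 \right)} = \left(-1 + 5\right) 3 + 5 \left(-4\right)^{2} = 4 \cdot 3 + 5 \cdot 16 = 12 + 80 = 92$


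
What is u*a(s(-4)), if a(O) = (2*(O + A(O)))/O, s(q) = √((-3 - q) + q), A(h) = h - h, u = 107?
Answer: 214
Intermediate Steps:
A(h) = 0
s(q) = I*√3 (s(q) = √(-3) = I*√3)
a(O) = 2 (a(O) = (2*(O + 0))/O = (2*O)/O = 2)
u*a(s(-4)) = 107*2 = 214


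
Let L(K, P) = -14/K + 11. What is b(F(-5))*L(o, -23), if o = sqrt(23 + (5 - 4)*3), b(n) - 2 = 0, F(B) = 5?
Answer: 22 - 14*sqrt(26)/13 ≈ 16.509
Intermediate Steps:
b(n) = 2 (b(n) = 2 + 0 = 2)
o = sqrt(26) (o = sqrt(23 + 1*3) = sqrt(23 + 3) = sqrt(26) ≈ 5.0990)
L(K, P) = 11 - 14/K
b(F(-5))*L(o, -23) = 2*(11 - 14*sqrt(26)/26) = 2*(11 - 7*sqrt(26)/13) = 22 - 14*sqrt(26)/13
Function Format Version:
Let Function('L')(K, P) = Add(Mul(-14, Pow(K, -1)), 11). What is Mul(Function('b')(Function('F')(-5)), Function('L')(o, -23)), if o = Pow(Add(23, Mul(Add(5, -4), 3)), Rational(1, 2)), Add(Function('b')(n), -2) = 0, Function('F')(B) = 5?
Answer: Add(22, Mul(Rational(-14, 13), Pow(26, Rational(1, 2)))) ≈ 16.509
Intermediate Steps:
Function('b')(n) = 2 (Function('b')(n) = Add(2, 0) = 2)
o = Pow(26, Rational(1, 2)) (o = Pow(Add(23, Mul(1, 3)), Rational(1, 2)) = Pow(Add(23, 3), Rational(1, 2)) = Pow(26, Rational(1, 2)) ≈ 5.0990)
Function('L')(K, P) = Add(11, Mul(-14, Pow(K, -1)))
Mul(Function('b')(Function('F')(-5)), Function('L')(o, -23)) = Mul(2, Add(11, Mul(-14, Pow(Pow(26, Rational(1, 2)), -1)))) = Mul(2, Add(11, Mul(-14, Mul(Rational(1, 26), Pow(26, Rational(1, 2)))))) = Mul(2, Add(11, Mul(Rational(-7, 13), Pow(26, Rational(1, 2))))) = Add(22, Mul(Rational(-14, 13), Pow(26, Rational(1, 2))))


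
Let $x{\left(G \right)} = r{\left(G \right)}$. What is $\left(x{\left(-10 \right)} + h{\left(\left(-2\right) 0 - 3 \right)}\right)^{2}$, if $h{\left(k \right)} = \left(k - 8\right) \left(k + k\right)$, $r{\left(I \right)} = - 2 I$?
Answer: $7396$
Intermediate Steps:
$x{\left(G \right)} = - 2 G$
$h{\left(k \right)} = 2 k \left(-8 + k\right)$ ($h{\left(k \right)} = \left(-8 + k\right) 2 k = 2 k \left(-8 + k\right)$)
$\left(x{\left(-10 \right)} + h{\left(\left(-2\right) 0 - 3 \right)}\right)^{2} = \left(\left(-2\right) \left(-10\right) + 2 \left(\left(-2\right) 0 - 3\right) \left(-8 - 3\right)\right)^{2} = \left(20 + 2 \left(0 - 3\right) \left(-8 + \left(0 - 3\right)\right)\right)^{2} = \left(20 + 2 \left(-3\right) \left(-8 - 3\right)\right)^{2} = \left(20 + 2 \left(-3\right) \left(-11\right)\right)^{2} = \left(20 + 66\right)^{2} = 86^{2} = 7396$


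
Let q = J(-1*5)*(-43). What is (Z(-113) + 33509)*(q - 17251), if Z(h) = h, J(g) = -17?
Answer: -551701920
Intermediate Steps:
q = 731 (q = -17*(-43) = 731)
(Z(-113) + 33509)*(q - 17251) = (-113 + 33509)*(731 - 17251) = 33396*(-16520) = -551701920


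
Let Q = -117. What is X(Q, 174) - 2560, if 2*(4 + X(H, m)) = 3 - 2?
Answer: -5127/2 ≈ -2563.5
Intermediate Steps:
X(H, m) = -7/2 (X(H, m) = -4 + (3 - 2)/2 = -4 + (1/2)*1 = -4 + 1/2 = -7/2)
X(Q, 174) - 2560 = -7/2 - 2560 = -5127/2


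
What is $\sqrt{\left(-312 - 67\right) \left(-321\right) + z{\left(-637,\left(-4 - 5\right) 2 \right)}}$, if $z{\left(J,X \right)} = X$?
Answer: $\sqrt{121641} \approx 348.77$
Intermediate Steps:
$\sqrt{\left(-312 - 67\right) \left(-321\right) + z{\left(-637,\left(-4 - 5\right) 2 \right)}} = \sqrt{\left(-312 - 67\right) \left(-321\right) + \left(-4 - 5\right) 2} = \sqrt{\left(-379\right) \left(-321\right) - 18} = \sqrt{121659 - 18} = \sqrt{121641}$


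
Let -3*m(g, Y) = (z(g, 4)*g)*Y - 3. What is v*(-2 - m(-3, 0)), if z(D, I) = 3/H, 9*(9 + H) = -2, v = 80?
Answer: -240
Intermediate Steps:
H = -83/9 (H = -9 + (⅑)*(-2) = -9 - 2/9 = -83/9 ≈ -9.2222)
z(D, I) = -27/83 (z(D, I) = 3/(-83/9) = 3*(-9/83) = -27/83)
m(g, Y) = 1 + 9*Y*g/83 (m(g, Y) = -((-27*g/83)*Y - 3)/3 = -(-27*Y*g/83 - 3)/3 = -(-3 - 27*Y*g/83)/3 = 1 + 9*Y*g/83)
v*(-2 - m(-3, 0)) = 80*(-2 - (1 + (9/83)*0*(-3))) = 80*(-2 - (1 + 0)) = 80*(-2 - 1*1) = 80*(-2 - 1) = 80*(-3) = -240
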